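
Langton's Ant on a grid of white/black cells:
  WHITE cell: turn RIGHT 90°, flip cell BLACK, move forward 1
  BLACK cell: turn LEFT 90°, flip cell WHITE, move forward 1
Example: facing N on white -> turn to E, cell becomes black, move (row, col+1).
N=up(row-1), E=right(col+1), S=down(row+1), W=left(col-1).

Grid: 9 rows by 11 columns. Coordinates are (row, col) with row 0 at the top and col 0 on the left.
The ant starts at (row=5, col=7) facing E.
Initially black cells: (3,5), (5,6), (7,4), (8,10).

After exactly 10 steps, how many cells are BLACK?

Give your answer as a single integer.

Answer: 10

Derivation:
Step 1: on WHITE (5,7): turn R to S, flip to black, move to (6,7). |black|=5
Step 2: on WHITE (6,7): turn R to W, flip to black, move to (6,6). |black|=6
Step 3: on WHITE (6,6): turn R to N, flip to black, move to (5,6). |black|=7
Step 4: on BLACK (5,6): turn L to W, flip to white, move to (5,5). |black|=6
Step 5: on WHITE (5,5): turn R to N, flip to black, move to (4,5). |black|=7
Step 6: on WHITE (4,5): turn R to E, flip to black, move to (4,6). |black|=8
Step 7: on WHITE (4,6): turn R to S, flip to black, move to (5,6). |black|=9
Step 8: on WHITE (5,6): turn R to W, flip to black, move to (5,5). |black|=10
Step 9: on BLACK (5,5): turn L to S, flip to white, move to (6,5). |black|=9
Step 10: on WHITE (6,5): turn R to W, flip to black, move to (6,4). |black|=10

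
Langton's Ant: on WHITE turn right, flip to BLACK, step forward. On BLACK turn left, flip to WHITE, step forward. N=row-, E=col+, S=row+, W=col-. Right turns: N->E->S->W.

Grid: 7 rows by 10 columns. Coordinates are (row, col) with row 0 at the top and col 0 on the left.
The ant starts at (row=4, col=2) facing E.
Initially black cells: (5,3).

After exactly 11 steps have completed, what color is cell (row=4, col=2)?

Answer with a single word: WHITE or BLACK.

Answer: BLACK

Derivation:
Step 1: on WHITE (4,2): turn R to S, flip to black, move to (5,2). |black|=2
Step 2: on WHITE (5,2): turn R to W, flip to black, move to (5,1). |black|=3
Step 3: on WHITE (5,1): turn R to N, flip to black, move to (4,1). |black|=4
Step 4: on WHITE (4,1): turn R to E, flip to black, move to (4,2). |black|=5
Step 5: on BLACK (4,2): turn L to N, flip to white, move to (3,2). |black|=4
Step 6: on WHITE (3,2): turn R to E, flip to black, move to (3,3). |black|=5
Step 7: on WHITE (3,3): turn R to S, flip to black, move to (4,3). |black|=6
Step 8: on WHITE (4,3): turn R to W, flip to black, move to (4,2). |black|=7
Step 9: on WHITE (4,2): turn R to N, flip to black, move to (3,2). |black|=8
Step 10: on BLACK (3,2): turn L to W, flip to white, move to (3,1). |black|=7
Step 11: on WHITE (3,1): turn R to N, flip to black, move to (2,1). |black|=8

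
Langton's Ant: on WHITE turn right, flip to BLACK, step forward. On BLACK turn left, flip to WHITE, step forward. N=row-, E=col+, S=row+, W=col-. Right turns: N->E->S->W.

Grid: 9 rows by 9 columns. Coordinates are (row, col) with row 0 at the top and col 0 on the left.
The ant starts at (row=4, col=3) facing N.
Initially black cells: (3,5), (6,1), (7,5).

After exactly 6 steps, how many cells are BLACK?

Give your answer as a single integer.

Answer: 7

Derivation:
Step 1: on WHITE (4,3): turn R to E, flip to black, move to (4,4). |black|=4
Step 2: on WHITE (4,4): turn R to S, flip to black, move to (5,4). |black|=5
Step 3: on WHITE (5,4): turn R to W, flip to black, move to (5,3). |black|=6
Step 4: on WHITE (5,3): turn R to N, flip to black, move to (4,3). |black|=7
Step 5: on BLACK (4,3): turn L to W, flip to white, move to (4,2). |black|=6
Step 6: on WHITE (4,2): turn R to N, flip to black, move to (3,2). |black|=7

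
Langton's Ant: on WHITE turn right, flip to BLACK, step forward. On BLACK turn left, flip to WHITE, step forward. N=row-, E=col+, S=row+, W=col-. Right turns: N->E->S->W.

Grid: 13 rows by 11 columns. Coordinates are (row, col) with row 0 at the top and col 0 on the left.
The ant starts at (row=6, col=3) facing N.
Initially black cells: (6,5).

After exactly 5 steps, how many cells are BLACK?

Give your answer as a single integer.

Answer: 4

Derivation:
Step 1: on WHITE (6,3): turn R to E, flip to black, move to (6,4). |black|=2
Step 2: on WHITE (6,4): turn R to S, flip to black, move to (7,4). |black|=3
Step 3: on WHITE (7,4): turn R to W, flip to black, move to (7,3). |black|=4
Step 4: on WHITE (7,3): turn R to N, flip to black, move to (6,3). |black|=5
Step 5: on BLACK (6,3): turn L to W, flip to white, move to (6,2). |black|=4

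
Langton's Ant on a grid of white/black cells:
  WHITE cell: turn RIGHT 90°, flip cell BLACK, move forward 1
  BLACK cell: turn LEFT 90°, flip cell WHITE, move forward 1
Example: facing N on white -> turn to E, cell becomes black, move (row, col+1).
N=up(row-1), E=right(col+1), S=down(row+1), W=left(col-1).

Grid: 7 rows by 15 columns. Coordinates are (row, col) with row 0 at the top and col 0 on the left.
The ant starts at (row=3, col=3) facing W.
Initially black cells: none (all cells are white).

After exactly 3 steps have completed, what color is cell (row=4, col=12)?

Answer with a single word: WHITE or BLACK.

Answer: WHITE

Derivation:
Step 1: on WHITE (3,3): turn R to N, flip to black, move to (2,3). |black|=1
Step 2: on WHITE (2,3): turn R to E, flip to black, move to (2,4). |black|=2
Step 3: on WHITE (2,4): turn R to S, flip to black, move to (3,4). |black|=3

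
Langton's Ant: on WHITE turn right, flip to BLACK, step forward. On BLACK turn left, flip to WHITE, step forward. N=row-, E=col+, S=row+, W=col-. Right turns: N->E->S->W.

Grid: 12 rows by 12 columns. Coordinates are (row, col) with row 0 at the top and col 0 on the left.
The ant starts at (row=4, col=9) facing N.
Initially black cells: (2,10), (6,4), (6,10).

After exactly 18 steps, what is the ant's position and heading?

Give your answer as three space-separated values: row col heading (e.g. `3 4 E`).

Answer: 5 8 S

Derivation:
Step 1: on WHITE (4,9): turn R to E, flip to black, move to (4,10). |black|=4
Step 2: on WHITE (4,10): turn R to S, flip to black, move to (5,10). |black|=5
Step 3: on WHITE (5,10): turn R to W, flip to black, move to (5,9). |black|=6
Step 4: on WHITE (5,9): turn R to N, flip to black, move to (4,9). |black|=7
Step 5: on BLACK (4,9): turn L to W, flip to white, move to (4,8). |black|=6
Step 6: on WHITE (4,8): turn R to N, flip to black, move to (3,8). |black|=7
Step 7: on WHITE (3,8): turn R to E, flip to black, move to (3,9). |black|=8
Step 8: on WHITE (3,9): turn R to S, flip to black, move to (4,9). |black|=9
Step 9: on WHITE (4,9): turn R to W, flip to black, move to (4,8). |black|=10
Step 10: on BLACK (4,8): turn L to S, flip to white, move to (5,8). |black|=9
Step 11: on WHITE (5,8): turn R to W, flip to black, move to (5,7). |black|=10
Step 12: on WHITE (5,7): turn R to N, flip to black, move to (4,7). |black|=11
Step 13: on WHITE (4,7): turn R to E, flip to black, move to (4,8). |black|=12
Step 14: on WHITE (4,8): turn R to S, flip to black, move to (5,8). |black|=13
Step 15: on BLACK (5,8): turn L to E, flip to white, move to (5,9). |black|=12
Step 16: on BLACK (5,9): turn L to N, flip to white, move to (4,9). |black|=11
Step 17: on BLACK (4,9): turn L to W, flip to white, move to (4,8). |black|=10
Step 18: on BLACK (4,8): turn L to S, flip to white, move to (5,8). |black|=9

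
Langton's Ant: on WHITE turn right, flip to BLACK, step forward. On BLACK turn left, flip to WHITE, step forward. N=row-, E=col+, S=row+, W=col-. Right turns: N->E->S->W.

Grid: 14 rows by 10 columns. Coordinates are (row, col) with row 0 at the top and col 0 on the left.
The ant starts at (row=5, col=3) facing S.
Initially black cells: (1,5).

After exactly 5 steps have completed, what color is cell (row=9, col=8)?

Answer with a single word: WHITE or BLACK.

Step 1: on WHITE (5,3): turn R to W, flip to black, move to (5,2). |black|=2
Step 2: on WHITE (5,2): turn R to N, flip to black, move to (4,2). |black|=3
Step 3: on WHITE (4,2): turn R to E, flip to black, move to (4,3). |black|=4
Step 4: on WHITE (4,3): turn R to S, flip to black, move to (5,3). |black|=5
Step 5: on BLACK (5,3): turn L to E, flip to white, move to (5,4). |black|=4

Answer: WHITE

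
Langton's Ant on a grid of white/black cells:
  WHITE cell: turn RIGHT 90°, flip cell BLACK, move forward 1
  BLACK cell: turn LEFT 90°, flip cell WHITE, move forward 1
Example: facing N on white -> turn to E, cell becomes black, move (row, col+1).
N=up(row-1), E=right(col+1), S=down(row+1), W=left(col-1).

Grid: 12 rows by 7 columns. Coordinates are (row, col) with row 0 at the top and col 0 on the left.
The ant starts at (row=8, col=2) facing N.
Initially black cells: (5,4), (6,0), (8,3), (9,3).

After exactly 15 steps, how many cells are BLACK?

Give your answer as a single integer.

Answer: 7

Derivation:
Step 1: on WHITE (8,2): turn R to E, flip to black, move to (8,3). |black|=5
Step 2: on BLACK (8,3): turn L to N, flip to white, move to (7,3). |black|=4
Step 3: on WHITE (7,3): turn R to E, flip to black, move to (7,4). |black|=5
Step 4: on WHITE (7,4): turn R to S, flip to black, move to (8,4). |black|=6
Step 5: on WHITE (8,4): turn R to W, flip to black, move to (8,3). |black|=7
Step 6: on WHITE (8,3): turn R to N, flip to black, move to (7,3). |black|=8
Step 7: on BLACK (7,3): turn L to W, flip to white, move to (7,2). |black|=7
Step 8: on WHITE (7,2): turn R to N, flip to black, move to (6,2). |black|=8
Step 9: on WHITE (6,2): turn R to E, flip to black, move to (6,3). |black|=9
Step 10: on WHITE (6,3): turn R to S, flip to black, move to (7,3). |black|=10
Step 11: on WHITE (7,3): turn R to W, flip to black, move to (7,2). |black|=11
Step 12: on BLACK (7,2): turn L to S, flip to white, move to (8,2). |black|=10
Step 13: on BLACK (8,2): turn L to E, flip to white, move to (8,3). |black|=9
Step 14: on BLACK (8,3): turn L to N, flip to white, move to (7,3). |black|=8
Step 15: on BLACK (7,3): turn L to W, flip to white, move to (7,2). |black|=7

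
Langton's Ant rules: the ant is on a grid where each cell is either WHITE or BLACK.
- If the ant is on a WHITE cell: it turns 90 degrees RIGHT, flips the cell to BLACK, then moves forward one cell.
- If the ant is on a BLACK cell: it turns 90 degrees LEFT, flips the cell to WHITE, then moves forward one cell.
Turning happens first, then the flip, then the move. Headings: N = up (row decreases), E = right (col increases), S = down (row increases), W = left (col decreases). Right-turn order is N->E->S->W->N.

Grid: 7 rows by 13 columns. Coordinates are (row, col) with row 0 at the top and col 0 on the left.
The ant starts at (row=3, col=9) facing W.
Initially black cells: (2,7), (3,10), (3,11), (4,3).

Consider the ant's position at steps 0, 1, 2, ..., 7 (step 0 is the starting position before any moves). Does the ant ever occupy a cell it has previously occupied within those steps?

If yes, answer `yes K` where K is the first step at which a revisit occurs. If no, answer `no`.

Answer: no

Derivation:
Step 1: on WHITE (3,9): turn R to N, flip to black, move to (2,9). |black|=5 — new cell
Step 2: on WHITE (2,9): turn R to E, flip to black, move to (2,10). |black|=6 — new cell
Step 3: on WHITE (2,10): turn R to S, flip to black, move to (3,10). |black|=7 — new cell
Step 4: on BLACK (3,10): turn L to E, flip to white, move to (3,11). |black|=6 — new cell
Step 5: on BLACK (3,11): turn L to N, flip to white, move to (2,11). |black|=5 — new cell
Step 6: on WHITE (2,11): turn R to E, flip to black, move to (2,12). |black|=6 — new cell
Step 7: on WHITE (2,12): turn R to S, flip to black, move to (3,12). |black|=7 — new cell
No revisit within 7 steps.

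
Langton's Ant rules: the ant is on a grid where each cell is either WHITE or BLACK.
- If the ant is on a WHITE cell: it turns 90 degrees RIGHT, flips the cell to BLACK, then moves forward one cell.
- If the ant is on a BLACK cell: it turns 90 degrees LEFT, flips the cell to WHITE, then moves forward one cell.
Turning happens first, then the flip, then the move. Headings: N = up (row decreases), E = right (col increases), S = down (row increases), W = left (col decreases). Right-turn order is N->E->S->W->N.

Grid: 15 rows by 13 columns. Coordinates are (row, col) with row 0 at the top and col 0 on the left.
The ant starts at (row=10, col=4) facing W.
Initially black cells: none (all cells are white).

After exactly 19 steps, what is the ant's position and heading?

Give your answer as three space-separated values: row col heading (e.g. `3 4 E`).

Answer: 12 5 S

Derivation:
Step 1: on WHITE (10,4): turn R to N, flip to black, move to (9,4). |black|=1
Step 2: on WHITE (9,4): turn R to E, flip to black, move to (9,5). |black|=2
Step 3: on WHITE (9,5): turn R to S, flip to black, move to (10,5). |black|=3
Step 4: on WHITE (10,5): turn R to W, flip to black, move to (10,4). |black|=4
Step 5: on BLACK (10,4): turn L to S, flip to white, move to (11,4). |black|=3
Step 6: on WHITE (11,4): turn R to W, flip to black, move to (11,3). |black|=4
Step 7: on WHITE (11,3): turn R to N, flip to black, move to (10,3). |black|=5
Step 8: on WHITE (10,3): turn R to E, flip to black, move to (10,4). |black|=6
Step 9: on WHITE (10,4): turn R to S, flip to black, move to (11,4). |black|=7
Step 10: on BLACK (11,4): turn L to E, flip to white, move to (11,5). |black|=6
Step 11: on WHITE (11,5): turn R to S, flip to black, move to (12,5). |black|=7
Step 12: on WHITE (12,5): turn R to W, flip to black, move to (12,4). |black|=8
Step 13: on WHITE (12,4): turn R to N, flip to black, move to (11,4). |black|=9
Step 14: on WHITE (11,4): turn R to E, flip to black, move to (11,5). |black|=10
Step 15: on BLACK (11,5): turn L to N, flip to white, move to (10,5). |black|=9
Step 16: on BLACK (10,5): turn L to W, flip to white, move to (10,4). |black|=8
Step 17: on BLACK (10,4): turn L to S, flip to white, move to (11,4). |black|=7
Step 18: on BLACK (11,4): turn L to E, flip to white, move to (11,5). |black|=6
Step 19: on WHITE (11,5): turn R to S, flip to black, move to (12,5). |black|=7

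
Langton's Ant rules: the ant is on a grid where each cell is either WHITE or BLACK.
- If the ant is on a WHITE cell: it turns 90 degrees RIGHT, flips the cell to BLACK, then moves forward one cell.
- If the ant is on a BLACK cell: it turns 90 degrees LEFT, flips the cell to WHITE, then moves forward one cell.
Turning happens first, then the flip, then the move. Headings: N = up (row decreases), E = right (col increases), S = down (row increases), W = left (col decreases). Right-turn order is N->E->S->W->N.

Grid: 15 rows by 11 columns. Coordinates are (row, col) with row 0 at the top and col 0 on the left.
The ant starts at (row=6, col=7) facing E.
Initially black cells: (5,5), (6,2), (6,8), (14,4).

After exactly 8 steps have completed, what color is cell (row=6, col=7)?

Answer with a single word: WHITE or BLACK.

Answer: WHITE

Derivation:
Step 1: on WHITE (6,7): turn R to S, flip to black, move to (7,7). |black|=5
Step 2: on WHITE (7,7): turn R to W, flip to black, move to (7,6). |black|=6
Step 3: on WHITE (7,6): turn R to N, flip to black, move to (6,6). |black|=7
Step 4: on WHITE (6,6): turn R to E, flip to black, move to (6,7). |black|=8
Step 5: on BLACK (6,7): turn L to N, flip to white, move to (5,7). |black|=7
Step 6: on WHITE (5,7): turn R to E, flip to black, move to (5,8). |black|=8
Step 7: on WHITE (5,8): turn R to S, flip to black, move to (6,8). |black|=9
Step 8: on BLACK (6,8): turn L to E, flip to white, move to (6,9). |black|=8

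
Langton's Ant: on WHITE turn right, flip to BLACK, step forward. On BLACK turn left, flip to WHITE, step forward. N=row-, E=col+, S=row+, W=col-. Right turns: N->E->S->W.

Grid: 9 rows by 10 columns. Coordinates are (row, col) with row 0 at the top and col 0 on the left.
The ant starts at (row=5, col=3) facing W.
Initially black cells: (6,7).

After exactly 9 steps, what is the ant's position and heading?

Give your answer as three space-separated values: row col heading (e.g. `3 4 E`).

Step 1: on WHITE (5,3): turn R to N, flip to black, move to (4,3). |black|=2
Step 2: on WHITE (4,3): turn R to E, flip to black, move to (4,4). |black|=3
Step 3: on WHITE (4,4): turn R to S, flip to black, move to (5,4). |black|=4
Step 4: on WHITE (5,4): turn R to W, flip to black, move to (5,3). |black|=5
Step 5: on BLACK (5,3): turn L to S, flip to white, move to (6,3). |black|=4
Step 6: on WHITE (6,3): turn R to W, flip to black, move to (6,2). |black|=5
Step 7: on WHITE (6,2): turn R to N, flip to black, move to (5,2). |black|=6
Step 8: on WHITE (5,2): turn R to E, flip to black, move to (5,3). |black|=7
Step 9: on WHITE (5,3): turn R to S, flip to black, move to (6,3). |black|=8

Answer: 6 3 S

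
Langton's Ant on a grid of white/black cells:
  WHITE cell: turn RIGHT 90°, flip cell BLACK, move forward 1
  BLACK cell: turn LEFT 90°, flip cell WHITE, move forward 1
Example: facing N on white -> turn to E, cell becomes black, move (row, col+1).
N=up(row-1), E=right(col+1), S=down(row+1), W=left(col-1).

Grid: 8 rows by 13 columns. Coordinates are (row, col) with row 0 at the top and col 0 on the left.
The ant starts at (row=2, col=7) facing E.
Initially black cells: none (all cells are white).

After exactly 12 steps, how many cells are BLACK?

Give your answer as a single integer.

Answer: 8

Derivation:
Step 1: on WHITE (2,7): turn R to S, flip to black, move to (3,7). |black|=1
Step 2: on WHITE (3,7): turn R to W, flip to black, move to (3,6). |black|=2
Step 3: on WHITE (3,6): turn R to N, flip to black, move to (2,6). |black|=3
Step 4: on WHITE (2,6): turn R to E, flip to black, move to (2,7). |black|=4
Step 5: on BLACK (2,7): turn L to N, flip to white, move to (1,7). |black|=3
Step 6: on WHITE (1,7): turn R to E, flip to black, move to (1,8). |black|=4
Step 7: on WHITE (1,8): turn R to S, flip to black, move to (2,8). |black|=5
Step 8: on WHITE (2,8): turn R to W, flip to black, move to (2,7). |black|=6
Step 9: on WHITE (2,7): turn R to N, flip to black, move to (1,7). |black|=7
Step 10: on BLACK (1,7): turn L to W, flip to white, move to (1,6). |black|=6
Step 11: on WHITE (1,6): turn R to N, flip to black, move to (0,6). |black|=7
Step 12: on WHITE (0,6): turn R to E, flip to black, move to (0,7). |black|=8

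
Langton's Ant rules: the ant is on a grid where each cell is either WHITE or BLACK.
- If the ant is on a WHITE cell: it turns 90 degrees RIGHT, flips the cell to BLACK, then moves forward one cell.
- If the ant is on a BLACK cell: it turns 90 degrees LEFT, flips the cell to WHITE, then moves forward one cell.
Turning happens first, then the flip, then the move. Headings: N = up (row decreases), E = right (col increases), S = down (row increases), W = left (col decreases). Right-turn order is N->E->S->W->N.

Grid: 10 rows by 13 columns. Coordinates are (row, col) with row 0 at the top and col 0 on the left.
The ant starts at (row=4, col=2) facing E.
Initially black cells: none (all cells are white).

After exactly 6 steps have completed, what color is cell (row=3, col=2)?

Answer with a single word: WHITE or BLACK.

Step 1: on WHITE (4,2): turn R to S, flip to black, move to (5,2). |black|=1
Step 2: on WHITE (5,2): turn R to W, flip to black, move to (5,1). |black|=2
Step 3: on WHITE (5,1): turn R to N, flip to black, move to (4,1). |black|=3
Step 4: on WHITE (4,1): turn R to E, flip to black, move to (4,2). |black|=4
Step 5: on BLACK (4,2): turn L to N, flip to white, move to (3,2). |black|=3
Step 6: on WHITE (3,2): turn R to E, flip to black, move to (3,3). |black|=4

Answer: BLACK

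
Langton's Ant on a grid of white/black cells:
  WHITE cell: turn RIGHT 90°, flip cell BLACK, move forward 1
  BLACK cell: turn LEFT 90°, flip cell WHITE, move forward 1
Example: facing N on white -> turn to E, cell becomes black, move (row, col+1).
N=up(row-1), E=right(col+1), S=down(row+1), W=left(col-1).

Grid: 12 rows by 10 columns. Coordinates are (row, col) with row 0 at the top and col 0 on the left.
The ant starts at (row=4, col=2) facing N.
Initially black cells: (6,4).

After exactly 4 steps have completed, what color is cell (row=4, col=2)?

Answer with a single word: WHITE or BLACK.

Answer: BLACK

Derivation:
Step 1: on WHITE (4,2): turn R to E, flip to black, move to (4,3). |black|=2
Step 2: on WHITE (4,3): turn R to S, flip to black, move to (5,3). |black|=3
Step 3: on WHITE (5,3): turn R to W, flip to black, move to (5,2). |black|=4
Step 4: on WHITE (5,2): turn R to N, flip to black, move to (4,2). |black|=5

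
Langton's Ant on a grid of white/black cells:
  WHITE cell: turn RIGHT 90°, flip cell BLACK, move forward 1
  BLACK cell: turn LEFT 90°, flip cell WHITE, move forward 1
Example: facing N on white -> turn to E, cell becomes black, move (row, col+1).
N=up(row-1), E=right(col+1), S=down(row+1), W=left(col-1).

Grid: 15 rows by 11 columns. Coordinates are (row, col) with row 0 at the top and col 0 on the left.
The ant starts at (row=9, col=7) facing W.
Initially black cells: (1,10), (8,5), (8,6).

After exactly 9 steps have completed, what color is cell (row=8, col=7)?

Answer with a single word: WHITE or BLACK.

Answer: BLACK

Derivation:
Step 1: on WHITE (9,7): turn R to N, flip to black, move to (8,7). |black|=4
Step 2: on WHITE (8,7): turn R to E, flip to black, move to (8,8). |black|=5
Step 3: on WHITE (8,8): turn R to S, flip to black, move to (9,8). |black|=6
Step 4: on WHITE (9,8): turn R to W, flip to black, move to (9,7). |black|=7
Step 5: on BLACK (9,7): turn L to S, flip to white, move to (10,7). |black|=6
Step 6: on WHITE (10,7): turn R to W, flip to black, move to (10,6). |black|=7
Step 7: on WHITE (10,6): turn R to N, flip to black, move to (9,6). |black|=8
Step 8: on WHITE (9,6): turn R to E, flip to black, move to (9,7). |black|=9
Step 9: on WHITE (9,7): turn R to S, flip to black, move to (10,7). |black|=10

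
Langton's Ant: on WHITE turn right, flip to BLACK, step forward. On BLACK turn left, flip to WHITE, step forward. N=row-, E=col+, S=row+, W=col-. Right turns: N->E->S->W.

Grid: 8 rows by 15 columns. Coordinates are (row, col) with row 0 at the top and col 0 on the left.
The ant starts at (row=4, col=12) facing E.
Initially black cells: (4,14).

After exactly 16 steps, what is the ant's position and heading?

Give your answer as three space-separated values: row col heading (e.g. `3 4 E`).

Step 1: on WHITE (4,12): turn R to S, flip to black, move to (5,12). |black|=2
Step 2: on WHITE (5,12): turn R to W, flip to black, move to (5,11). |black|=3
Step 3: on WHITE (5,11): turn R to N, flip to black, move to (4,11). |black|=4
Step 4: on WHITE (4,11): turn R to E, flip to black, move to (4,12). |black|=5
Step 5: on BLACK (4,12): turn L to N, flip to white, move to (3,12). |black|=4
Step 6: on WHITE (3,12): turn R to E, flip to black, move to (3,13). |black|=5
Step 7: on WHITE (3,13): turn R to S, flip to black, move to (4,13). |black|=6
Step 8: on WHITE (4,13): turn R to W, flip to black, move to (4,12). |black|=7
Step 9: on WHITE (4,12): turn R to N, flip to black, move to (3,12). |black|=8
Step 10: on BLACK (3,12): turn L to W, flip to white, move to (3,11). |black|=7
Step 11: on WHITE (3,11): turn R to N, flip to black, move to (2,11). |black|=8
Step 12: on WHITE (2,11): turn R to E, flip to black, move to (2,12). |black|=9
Step 13: on WHITE (2,12): turn R to S, flip to black, move to (3,12). |black|=10
Step 14: on WHITE (3,12): turn R to W, flip to black, move to (3,11). |black|=11
Step 15: on BLACK (3,11): turn L to S, flip to white, move to (4,11). |black|=10
Step 16: on BLACK (4,11): turn L to E, flip to white, move to (4,12). |black|=9

Answer: 4 12 E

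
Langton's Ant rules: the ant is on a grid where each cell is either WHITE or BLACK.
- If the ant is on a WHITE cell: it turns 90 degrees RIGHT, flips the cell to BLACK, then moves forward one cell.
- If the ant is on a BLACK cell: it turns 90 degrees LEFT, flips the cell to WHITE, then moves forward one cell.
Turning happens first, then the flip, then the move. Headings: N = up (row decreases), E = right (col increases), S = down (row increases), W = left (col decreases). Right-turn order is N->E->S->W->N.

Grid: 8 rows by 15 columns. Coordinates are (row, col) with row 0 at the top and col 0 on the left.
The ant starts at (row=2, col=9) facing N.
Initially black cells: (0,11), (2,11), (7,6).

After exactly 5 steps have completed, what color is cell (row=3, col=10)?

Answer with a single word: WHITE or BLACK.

Answer: BLACK

Derivation:
Step 1: on WHITE (2,9): turn R to E, flip to black, move to (2,10). |black|=4
Step 2: on WHITE (2,10): turn R to S, flip to black, move to (3,10). |black|=5
Step 3: on WHITE (3,10): turn R to W, flip to black, move to (3,9). |black|=6
Step 4: on WHITE (3,9): turn R to N, flip to black, move to (2,9). |black|=7
Step 5: on BLACK (2,9): turn L to W, flip to white, move to (2,8). |black|=6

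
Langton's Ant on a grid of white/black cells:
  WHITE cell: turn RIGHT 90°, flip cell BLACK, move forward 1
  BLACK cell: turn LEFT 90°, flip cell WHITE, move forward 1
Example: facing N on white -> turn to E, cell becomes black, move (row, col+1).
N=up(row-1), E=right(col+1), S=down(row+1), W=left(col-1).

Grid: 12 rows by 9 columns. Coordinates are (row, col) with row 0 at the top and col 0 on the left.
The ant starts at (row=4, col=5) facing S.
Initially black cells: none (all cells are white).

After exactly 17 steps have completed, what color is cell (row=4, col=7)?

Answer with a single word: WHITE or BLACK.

Step 1: on WHITE (4,5): turn R to W, flip to black, move to (4,4). |black|=1
Step 2: on WHITE (4,4): turn R to N, flip to black, move to (3,4). |black|=2
Step 3: on WHITE (3,4): turn R to E, flip to black, move to (3,5). |black|=3
Step 4: on WHITE (3,5): turn R to S, flip to black, move to (4,5). |black|=4
Step 5: on BLACK (4,5): turn L to E, flip to white, move to (4,6). |black|=3
Step 6: on WHITE (4,6): turn R to S, flip to black, move to (5,6). |black|=4
Step 7: on WHITE (5,6): turn R to W, flip to black, move to (5,5). |black|=5
Step 8: on WHITE (5,5): turn R to N, flip to black, move to (4,5). |black|=6
Step 9: on WHITE (4,5): turn R to E, flip to black, move to (4,6). |black|=7
Step 10: on BLACK (4,6): turn L to N, flip to white, move to (3,6). |black|=6
Step 11: on WHITE (3,6): turn R to E, flip to black, move to (3,7). |black|=7
Step 12: on WHITE (3,7): turn R to S, flip to black, move to (4,7). |black|=8
Step 13: on WHITE (4,7): turn R to W, flip to black, move to (4,6). |black|=9
Step 14: on WHITE (4,6): turn R to N, flip to black, move to (3,6). |black|=10
Step 15: on BLACK (3,6): turn L to W, flip to white, move to (3,5). |black|=9
Step 16: on BLACK (3,5): turn L to S, flip to white, move to (4,5). |black|=8
Step 17: on BLACK (4,5): turn L to E, flip to white, move to (4,6). |black|=7

Answer: BLACK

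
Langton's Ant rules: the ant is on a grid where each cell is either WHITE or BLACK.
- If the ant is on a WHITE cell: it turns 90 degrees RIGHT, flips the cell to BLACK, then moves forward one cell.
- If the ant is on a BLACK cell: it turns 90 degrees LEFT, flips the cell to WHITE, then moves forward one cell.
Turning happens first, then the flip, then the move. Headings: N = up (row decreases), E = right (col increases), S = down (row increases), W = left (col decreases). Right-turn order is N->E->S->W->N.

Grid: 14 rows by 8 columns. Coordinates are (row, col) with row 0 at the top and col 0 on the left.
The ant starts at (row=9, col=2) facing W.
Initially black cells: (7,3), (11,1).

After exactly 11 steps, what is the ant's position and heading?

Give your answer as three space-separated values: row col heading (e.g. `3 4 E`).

Step 1: on WHITE (9,2): turn R to N, flip to black, move to (8,2). |black|=3
Step 2: on WHITE (8,2): turn R to E, flip to black, move to (8,3). |black|=4
Step 3: on WHITE (8,3): turn R to S, flip to black, move to (9,3). |black|=5
Step 4: on WHITE (9,3): turn R to W, flip to black, move to (9,2). |black|=6
Step 5: on BLACK (9,2): turn L to S, flip to white, move to (10,2). |black|=5
Step 6: on WHITE (10,2): turn R to W, flip to black, move to (10,1). |black|=6
Step 7: on WHITE (10,1): turn R to N, flip to black, move to (9,1). |black|=7
Step 8: on WHITE (9,1): turn R to E, flip to black, move to (9,2). |black|=8
Step 9: on WHITE (9,2): turn R to S, flip to black, move to (10,2). |black|=9
Step 10: on BLACK (10,2): turn L to E, flip to white, move to (10,3). |black|=8
Step 11: on WHITE (10,3): turn R to S, flip to black, move to (11,3). |black|=9

Answer: 11 3 S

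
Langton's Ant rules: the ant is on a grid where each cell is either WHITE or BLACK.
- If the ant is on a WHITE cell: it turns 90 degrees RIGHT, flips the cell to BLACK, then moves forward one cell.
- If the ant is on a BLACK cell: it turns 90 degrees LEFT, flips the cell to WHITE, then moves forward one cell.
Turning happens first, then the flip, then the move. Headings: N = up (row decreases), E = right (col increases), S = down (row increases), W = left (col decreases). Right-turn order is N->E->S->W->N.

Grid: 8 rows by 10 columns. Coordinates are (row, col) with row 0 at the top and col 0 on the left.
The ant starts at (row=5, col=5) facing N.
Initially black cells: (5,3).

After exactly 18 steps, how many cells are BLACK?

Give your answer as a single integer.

Step 1: on WHITE (5,5): turn R to E, flip to black, move to (5,6). |black|=2
Step 2: on WHITE (5,6): turn R to S, flip to black, move to (6,6). |black|=3
Step 3: on WHITE (6,6): turn R to W, flip to black, move to (6,5). |black|=4
Step 4: on WHITE (6,5): turn R to N, flip to black, move to (5,5). |black|=5
Step 5: on BLACK (5,5): turn L to W, flip to white, move to (5,4). |black|=4
Step 6: on WHITE (5,4): turn R to N, flip to black, move to (4,4). |black|=5
Step 7: on WHITE (4,4): turn R to E, flip to black, move to (4,5). |black|=6
Step 8: on WHITE (4,5): turn R to S, flip to black, move to (5,5). |black|=7
Step 9: on WHITE (5,5): turn R to W, flip to black, move to (5,4). |black|=8
Step 10: on BLACK (5,4): turn L to S, flip to white, move to (6,4). |black|=7
Step 11: on WHITE (6,4): turn R to W, flip to black, move to (6,3). |black|=8
Step 12: on WHITE (6,3): turn R to N, flip to black, move to (5,3). |black|=9
Step 13: on BLACK (5,3): turn L to W, flip to white, move to (5,2). |black|=8
Step 14: on WHITE (5,2): turn R to N, flip to black, move to (4,2). |black|=9
Step 15: on WHITE (4,2): turn R to E, flip to black, move to (4,3). |black|=10
Step 16: on WHITE (4,3): turn R to S, flip to black, move to (5,3). |black|=11
Step 17: on WHITE (5,3): turn R to W, flip to black, move to (5,2). |black|=12
Step 18: on BLACK (5,2): turn L to S, flip to white, move to (6,2). |black|=11

Answer: 11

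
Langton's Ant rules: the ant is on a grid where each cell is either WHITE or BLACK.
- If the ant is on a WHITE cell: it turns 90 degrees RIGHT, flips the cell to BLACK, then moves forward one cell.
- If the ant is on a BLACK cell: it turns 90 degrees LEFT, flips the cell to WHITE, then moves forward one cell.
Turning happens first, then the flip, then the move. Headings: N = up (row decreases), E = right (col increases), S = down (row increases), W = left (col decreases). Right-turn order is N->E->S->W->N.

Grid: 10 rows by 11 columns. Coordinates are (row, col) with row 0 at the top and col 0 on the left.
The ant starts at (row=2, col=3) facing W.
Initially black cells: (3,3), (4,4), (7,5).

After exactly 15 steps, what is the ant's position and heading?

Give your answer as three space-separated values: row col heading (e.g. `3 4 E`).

Answer: 4 6 S

Derivation:
Step 1: on WHITE (2,3): turn R to N, flip to black, move to (1,3). |black|=4
Step 2: on WHITE (1,3): turn R to E, flip to black, move to (1,4). |black|=5
Step 3: on WHITE (1,4): turn R to S, flip to black, move to (2,4). |black|=6
Step 4: on WHITE (2,4): turn R to W, flip to black, move to (2,3). |black|=7
Step 5: on BLACK (2,3): turn L to S, flip to white, move to (3,3). |black|=6
Step 6: on BLACK (3,3): turn L to E, flip to white, move to (3,4). |black|=5
Step 7: on WHITE (3,4): turn R to S, flip to black, move to (4,4). |black|=6
Step 8: on BLACK (4,4): turn L to E, flip to white, move to (4,5). |black|=5
Step 9: on WHITE (4,5): turn R to S, flip to black, move to (5,5). |black|=6
Step 10: on WHITE (5,5): turn R to W, flip to black, move to (5,4). |black|=7
Step 11: on WHITE (5,4): turn R to N, flip to black, move to (4,4). |black|=8
Step 12: on WHITE (4,4): turn R to E, flip to black, move to (4,5). |black|=9
Step 13: on BLACK (4,5): turn L to N, flip to white, move to (3,5). |black|=8
Step 14: on WHITE (3,5): turn R to E, flip to black, move to (3,6). |black|=9
Step 15: on WHITE (3,6): turn R to S, flip to black, move to (4,6). |black|=10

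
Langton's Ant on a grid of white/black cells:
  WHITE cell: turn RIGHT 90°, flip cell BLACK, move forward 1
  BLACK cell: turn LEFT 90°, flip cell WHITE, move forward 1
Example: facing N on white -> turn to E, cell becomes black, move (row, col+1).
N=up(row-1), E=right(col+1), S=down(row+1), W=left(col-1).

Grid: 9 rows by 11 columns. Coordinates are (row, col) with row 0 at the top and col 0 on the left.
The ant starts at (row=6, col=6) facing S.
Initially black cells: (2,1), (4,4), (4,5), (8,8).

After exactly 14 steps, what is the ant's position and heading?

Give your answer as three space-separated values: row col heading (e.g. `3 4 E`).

Answer: 5 7 N

Derivation:
Step 1: on WHITE (6,6): turn R to W, flip to black, move to (6,5). |black|=5
Step 2: on WHITE (6,5): turn R to N, flip to black, move to (5,5). |black|=6
Step 3: on WHITE (5,5): turn R to E, flip to black, move to (5,6). |black|=7
Step 4: on WHITE (5,6): turn R to S, flip to black, move to (6,6). |black|=8
Step 5: on BLACK (6,6): turn L to E, flip to white, move to (6,7). |black|=7
Step 6: on WHITE (6,7): turn R to S, flip to black, move to (7,7). |black|=8
Step 7: on WHITE (7,7): turn R to W, flip to black, move to (7,6). |black|=9
Step 8: on WHITE (7,6): turn R to N, flip to black, move to (6,6). |black|=10
Step 9: on WHITE (6,6): turn R to E, flip to black, move to (6,7). |black|=11
Step 10: on BLACK (6,7): turn L to N, flip to white, move to (5,7). |black|=10
Step 11: on WHITE (5,7): turn R to E, flip to black, move to (5,8). |black|=11
Step 12: on WHITE (5,8): turn R to S, flip to black, move to (6,8). |black|=12
Step 13: on WHITE (6,8): turn R to W, flip to black, move to (6,7). |black|=13
Step 14: on WHITE (6,7): turn R to N, flip to black, move to (5,7). |black|=14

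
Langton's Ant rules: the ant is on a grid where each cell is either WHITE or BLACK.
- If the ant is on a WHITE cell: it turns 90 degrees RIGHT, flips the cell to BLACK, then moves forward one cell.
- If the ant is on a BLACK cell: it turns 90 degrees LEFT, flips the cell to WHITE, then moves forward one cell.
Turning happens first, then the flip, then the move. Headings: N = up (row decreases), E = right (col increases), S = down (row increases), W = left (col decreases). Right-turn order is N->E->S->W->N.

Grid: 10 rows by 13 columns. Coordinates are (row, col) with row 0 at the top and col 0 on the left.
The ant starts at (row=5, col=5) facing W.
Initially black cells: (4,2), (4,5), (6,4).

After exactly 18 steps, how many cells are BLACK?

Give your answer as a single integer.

Answer: 7

Derivation:
Step 1: on WHITE (5,5): turn R to N, flip to black, move to (4,5). |black|=4
Step 2: on BLACK (4,5): turn L to W, flip to white, move to (4,4). |black|=3
Step 3: on WHITE (4,4): turn R to N, flip to black, move to (3,4). |black|=4
Step 4: on WHITE (3,4): turn R to E, flip to black, move to (3,5). |black|=5
Step 5: on WHITE (3,5): turn R to S, flip to black, move to (4,5). |black|=6
Step 6: on WHITE (4,5): turn R to W, flip to black, move to (4,4). |black|=7
Step 7: on BLACK (4,4): turn L to S, flip to white, move to (5,4). |black|=6
Step 8: on WHITE (5,4): turn R to W, flip to black, move to (5,3). |black|=7
Step 9: on WHITE (5,3): turn R to N, flip to black, move to (4,3). |black|=8
Step 10: on WHITE (4,3): turn R to E, flip to black, move to (4,4). |black|=9
Step 11: on WHITE (4,4): turn R to S, flip to black, move to (5,4). |black|=10
Step 12: on BLACK (5,4): turn L to E, flip to white, move to (5,5). |black|=9
Step 13: on BLACK (5,5): turn L to N, flip to white, move to (4,5). |black|=8
Step 14: on BLACK (4,5): turn L to W, flip to white, move to (4,4). |black|=7
Step 15: on BLACK (4,4): turn L to S, flip to white, move to (5,4). |black|=6
Step 16: on WHITE (5,4): turn R to W, flip to black, move to (5,3). |black|=7
Step 17: on BLACK (5,3): turn L to S, flip to white, move to (6,3). |black|=6
Step 18: on WHITE (6,3): turn R to W, flip to black, move to (6,2). |black|=7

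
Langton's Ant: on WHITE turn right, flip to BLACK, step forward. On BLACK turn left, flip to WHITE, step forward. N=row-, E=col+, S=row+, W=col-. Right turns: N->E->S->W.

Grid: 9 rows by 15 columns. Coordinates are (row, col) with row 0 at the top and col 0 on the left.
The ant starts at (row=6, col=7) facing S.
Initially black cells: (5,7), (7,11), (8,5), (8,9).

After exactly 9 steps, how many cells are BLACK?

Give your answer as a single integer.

Answer: 9

Derivation:
Step 1: on WHITE (6,7): turn R to W, flip to black, move to (6,6). |black|=5
Step 2: on WHITE (6,6): turn R to N, flip to black, move to (5,6). |black|=6
Step 3: on WHITE (5,6): turn R to E, flip to black, move to (5,7). |black|=7
Step 4: on BLACK (5,7): turn L to N, flip to white, move to (4,7). |black|=6
Step 5: on WHITE (4,7): turn R to E, flip to black, move to (4,8). |black|=7
Step 6: on WHITE (4,8): turn R to S, flip to black, move to (5,8). |black|=8
Step 7: on WHITE (5,8): turn R to W, flip to black, move to (5,7). |black|=9
Step 8: on WHITE (5,7): turn R to N, flip to black, move to (4,7). |black|=10
Step 9: on BLACK (4,7): turn L to W, flip to white, move to (4,6). |black|=9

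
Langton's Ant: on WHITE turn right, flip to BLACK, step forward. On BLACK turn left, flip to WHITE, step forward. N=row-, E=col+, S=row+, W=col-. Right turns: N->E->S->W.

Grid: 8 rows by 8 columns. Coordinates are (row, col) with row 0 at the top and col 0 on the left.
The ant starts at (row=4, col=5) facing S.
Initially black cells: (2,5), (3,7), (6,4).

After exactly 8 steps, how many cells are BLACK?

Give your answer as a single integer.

Answer: 9

Derivation:
Step 1: on WHITE (4,5): turn R to W, flip to black, move to (4,4). |black|=4
Step 2: on WHITE (4,4): turn R to N, flip to black, move to (3,4). |black|=5
Step 3: on WHITE (3,4): turn R to E, flip to black, move to (3,5). |black|=6
Step 4: on WHITE (3,5): turn R to S, flip to black, move to (4,5). |black|=7
Step 5: on BLACK (4,5): turn L to E, flip to white, move to (4,6). |black|=6
Step 6: on WHITE (4,6): turn R to S, flip to black, move to (5,6). |black|=7
Step 7: on WHITE (5,6): turn R to W, flip to black, move to (5,5). |black|=8
Step 8: on WHITE (5,5): turn R to N, flip to black, move to (4,5). |black|=9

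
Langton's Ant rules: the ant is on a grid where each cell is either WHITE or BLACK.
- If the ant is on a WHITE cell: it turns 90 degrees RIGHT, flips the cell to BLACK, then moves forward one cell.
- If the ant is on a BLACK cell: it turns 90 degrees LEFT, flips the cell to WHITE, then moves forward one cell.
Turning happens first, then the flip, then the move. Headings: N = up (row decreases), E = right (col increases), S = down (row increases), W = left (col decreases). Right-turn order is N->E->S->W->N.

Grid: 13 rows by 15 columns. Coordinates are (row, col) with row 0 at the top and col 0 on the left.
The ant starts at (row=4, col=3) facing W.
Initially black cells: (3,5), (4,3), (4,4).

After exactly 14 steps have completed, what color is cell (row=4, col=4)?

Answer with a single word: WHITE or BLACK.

Step 1: on BLACK (4,3): turn L to S, flip to white, move to (5,3). |black|=2
Step 2: on WHITE (5,3): turn R to W, flip to black, move to (5,2). |black|=3
Step 3: on WHITE (5,2): turn R to N, flip to black, move to (4,2). |black|=4
Step 4: on WHITE (4,2): turn R to E, flip to black, move to (4,3). |black|=5
Step 5: on WHITE (4,3): turn R to S, flip to black, move to (5,3). |black|=6
Step 6: on BLACK (5,3): turn L to E, flip to white, move to (5,4). |black|=5
Step 7: on WHITE (5,4): turn R to S, flip to black, move to (6,4). |black|=6
Step 8: on WHITE (6,4): turn R to W, flip to black, move to (6,3). |black|=7
Step 9: on WHITE (6,3): turn R to N, flip to black, move to (5,3). |black|=8
Step 10: on WHITE (5,3): turn R to E, flip to black, move to (5,4). |black|=9
Step 11: on BLACK (5,4): turn L to N, flip to white, move to (4,4). |black|=8
Step 12: on BLACK (4,4): turn L to W, flip to white, move to (4,3). |black|=7
Step 13: on BLACK (4,3): turn L to S, flip to white, move to (5,3). |black|=6
Step 14: on BLACK (5,3): turn L to E, flip to white, move to (5,4). |black|=5

Answer: WHITE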